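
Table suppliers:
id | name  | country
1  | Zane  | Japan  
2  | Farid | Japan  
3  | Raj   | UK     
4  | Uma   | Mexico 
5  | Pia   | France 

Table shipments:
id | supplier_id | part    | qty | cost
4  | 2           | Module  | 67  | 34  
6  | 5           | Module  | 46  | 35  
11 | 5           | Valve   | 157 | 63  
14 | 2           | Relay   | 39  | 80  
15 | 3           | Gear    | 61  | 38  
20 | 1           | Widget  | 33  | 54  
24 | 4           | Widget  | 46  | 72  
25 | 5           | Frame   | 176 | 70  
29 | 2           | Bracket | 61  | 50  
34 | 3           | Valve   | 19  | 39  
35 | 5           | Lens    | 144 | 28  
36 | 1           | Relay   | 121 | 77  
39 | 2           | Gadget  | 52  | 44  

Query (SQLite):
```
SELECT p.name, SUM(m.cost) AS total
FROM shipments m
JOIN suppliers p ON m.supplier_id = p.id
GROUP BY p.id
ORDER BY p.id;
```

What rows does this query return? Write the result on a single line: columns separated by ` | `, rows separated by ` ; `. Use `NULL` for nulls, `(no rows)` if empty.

Zane | 131 ; Farid | 208 ; Raj | 77 ; Uma | 72 ; Pia | 196

Join each shipments row to its suppliers via supplier_id.
Group joined rows by suppliers.id; compute SUM(m.cost) per group.
  1: ids {20, 36} → SUM(m.cost)=131
  2: ids {4, 14, 29, 39} → SUM(m.cost)=208
  3: ids {15, 34} → SUM(m.cost)=77
  4: ids {24} → SUM(m.cost)=72
  5: ids {6, 11, 25, 35} → SUM(m.cost)=196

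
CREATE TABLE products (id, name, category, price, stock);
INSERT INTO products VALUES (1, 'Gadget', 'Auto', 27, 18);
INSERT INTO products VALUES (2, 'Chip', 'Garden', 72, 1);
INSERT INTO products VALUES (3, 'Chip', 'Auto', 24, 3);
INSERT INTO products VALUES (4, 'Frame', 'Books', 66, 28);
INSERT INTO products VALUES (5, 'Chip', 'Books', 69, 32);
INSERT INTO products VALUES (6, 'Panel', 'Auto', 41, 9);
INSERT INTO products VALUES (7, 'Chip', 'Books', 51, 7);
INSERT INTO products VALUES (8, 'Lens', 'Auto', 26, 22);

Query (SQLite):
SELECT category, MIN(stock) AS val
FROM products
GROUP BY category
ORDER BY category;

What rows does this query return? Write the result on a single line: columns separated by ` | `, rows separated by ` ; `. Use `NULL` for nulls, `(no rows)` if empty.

Partition products by category; compute MIN(stock) within each group.
  Auto: ids {1, 3, 6, 8} → MIN(stock)=3
  Books: ids {4, 5, 7} → MIN(stock)=7
  Garden: ids {2} → MIN(stock)=1

Auto | 3 ; Books | 7 ; Garden | 1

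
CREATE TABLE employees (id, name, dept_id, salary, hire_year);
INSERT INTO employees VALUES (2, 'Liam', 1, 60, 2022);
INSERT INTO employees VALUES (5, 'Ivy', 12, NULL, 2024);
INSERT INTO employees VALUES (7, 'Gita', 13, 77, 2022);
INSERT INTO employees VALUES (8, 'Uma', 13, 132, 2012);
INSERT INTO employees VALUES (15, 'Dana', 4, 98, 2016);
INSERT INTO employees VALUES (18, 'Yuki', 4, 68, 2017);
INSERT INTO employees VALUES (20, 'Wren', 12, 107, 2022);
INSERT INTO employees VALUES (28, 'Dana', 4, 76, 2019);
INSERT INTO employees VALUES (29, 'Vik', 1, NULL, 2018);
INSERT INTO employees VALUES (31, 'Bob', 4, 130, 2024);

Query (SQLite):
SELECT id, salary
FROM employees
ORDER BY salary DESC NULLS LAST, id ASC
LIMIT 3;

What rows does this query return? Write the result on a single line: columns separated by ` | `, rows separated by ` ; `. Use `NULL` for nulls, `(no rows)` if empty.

Sort by salary desc, tiebreak id asc: (132, id=8), (130, id=31), (107, id=20), (98, id=15), (77, id=7), (76, id=28) …. Take first 3.
NULLS LAST: NULL salary rows go after all non-NULL rows (among themselves ordered by id asc).

8 | 132 ; 31 | 130 ; 20 | 107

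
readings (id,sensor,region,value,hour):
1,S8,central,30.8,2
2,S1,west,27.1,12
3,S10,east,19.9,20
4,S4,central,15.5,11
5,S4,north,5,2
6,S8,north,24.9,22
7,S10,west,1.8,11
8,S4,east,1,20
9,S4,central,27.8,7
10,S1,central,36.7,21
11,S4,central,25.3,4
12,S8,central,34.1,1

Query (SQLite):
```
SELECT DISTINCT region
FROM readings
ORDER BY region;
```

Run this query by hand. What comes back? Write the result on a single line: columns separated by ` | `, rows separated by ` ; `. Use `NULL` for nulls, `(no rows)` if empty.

Collect distinct region values from readings.

central ; east ; north ; west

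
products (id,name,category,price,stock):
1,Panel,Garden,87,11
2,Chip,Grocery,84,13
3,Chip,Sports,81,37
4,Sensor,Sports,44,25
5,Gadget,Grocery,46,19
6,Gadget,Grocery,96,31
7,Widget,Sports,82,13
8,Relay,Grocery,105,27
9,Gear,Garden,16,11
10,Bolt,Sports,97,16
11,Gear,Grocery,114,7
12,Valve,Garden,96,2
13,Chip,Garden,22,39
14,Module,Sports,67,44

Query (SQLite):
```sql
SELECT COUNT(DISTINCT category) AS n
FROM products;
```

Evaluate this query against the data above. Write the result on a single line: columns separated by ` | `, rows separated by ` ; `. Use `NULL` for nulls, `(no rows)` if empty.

Count distinct non-NULL category values.

3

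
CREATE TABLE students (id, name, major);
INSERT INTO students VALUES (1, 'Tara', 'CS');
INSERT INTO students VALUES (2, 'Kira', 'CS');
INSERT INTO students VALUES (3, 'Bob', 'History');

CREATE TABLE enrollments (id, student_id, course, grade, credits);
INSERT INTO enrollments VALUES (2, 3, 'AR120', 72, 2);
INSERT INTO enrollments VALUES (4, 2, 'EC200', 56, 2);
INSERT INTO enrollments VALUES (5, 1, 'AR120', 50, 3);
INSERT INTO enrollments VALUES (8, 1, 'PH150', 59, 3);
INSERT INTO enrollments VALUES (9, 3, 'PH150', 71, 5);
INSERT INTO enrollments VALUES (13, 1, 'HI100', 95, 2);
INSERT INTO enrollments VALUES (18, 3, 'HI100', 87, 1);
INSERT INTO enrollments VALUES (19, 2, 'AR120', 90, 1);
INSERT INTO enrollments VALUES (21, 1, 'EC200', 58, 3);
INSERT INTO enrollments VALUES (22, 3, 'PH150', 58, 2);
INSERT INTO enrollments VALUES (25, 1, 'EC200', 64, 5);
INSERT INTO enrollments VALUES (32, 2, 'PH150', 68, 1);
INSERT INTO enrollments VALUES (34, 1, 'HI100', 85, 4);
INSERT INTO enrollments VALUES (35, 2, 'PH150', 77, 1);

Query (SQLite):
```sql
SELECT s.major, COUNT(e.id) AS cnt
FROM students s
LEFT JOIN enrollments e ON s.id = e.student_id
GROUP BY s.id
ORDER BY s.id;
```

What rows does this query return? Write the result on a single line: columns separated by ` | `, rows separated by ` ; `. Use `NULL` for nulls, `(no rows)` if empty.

LEFT JOIN keeps every students row; unmatched ones get NULL for enrollments columns.
Group by students.id and compute COUNT(e.id). COUNT(col) of an all-NULL group is 0.
  1: ids {5, 8, 13, 21, 25, 34} → COUNT(e.id)=6
  2: ids {4, 19, 32, 35} → COUNT(e.id)=4
  3: ids {2, 9, 18, 22} → COUNT(e.id)=4

CS | 6 ; CS | 4 ; History | 4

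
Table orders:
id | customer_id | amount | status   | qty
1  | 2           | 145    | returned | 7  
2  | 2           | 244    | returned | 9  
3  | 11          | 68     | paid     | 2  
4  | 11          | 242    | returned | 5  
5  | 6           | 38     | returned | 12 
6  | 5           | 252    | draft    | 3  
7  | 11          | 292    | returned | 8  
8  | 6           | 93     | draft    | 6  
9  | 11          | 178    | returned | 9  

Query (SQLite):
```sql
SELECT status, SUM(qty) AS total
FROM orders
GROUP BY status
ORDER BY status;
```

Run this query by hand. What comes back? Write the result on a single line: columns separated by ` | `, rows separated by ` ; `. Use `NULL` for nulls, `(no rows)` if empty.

Partition orders by status; compute SUM(qty) within each group.
  draft: ids {6, 8} → SUM(qty)=9
  paid: ids {3} → SUM(qty)=2
  returned: ids {1, 2, 4, 5, 7, 9} → SUM(qty)=50

draft | 9 ; paid | 2 ; returned | 50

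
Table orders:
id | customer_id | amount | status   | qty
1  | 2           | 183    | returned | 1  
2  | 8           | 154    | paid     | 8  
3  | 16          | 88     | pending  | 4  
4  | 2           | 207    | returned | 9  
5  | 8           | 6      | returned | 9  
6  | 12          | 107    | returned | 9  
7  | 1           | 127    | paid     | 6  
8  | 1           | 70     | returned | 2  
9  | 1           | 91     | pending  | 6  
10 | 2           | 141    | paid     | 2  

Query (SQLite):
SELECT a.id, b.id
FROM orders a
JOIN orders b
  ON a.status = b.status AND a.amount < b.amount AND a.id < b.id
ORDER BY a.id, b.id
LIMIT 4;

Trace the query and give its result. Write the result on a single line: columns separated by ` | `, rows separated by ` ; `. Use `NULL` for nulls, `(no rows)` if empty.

Pairs (a,b) with same status, a.amount < b.amount, a.id < b.id.
status groups: paid:{2,7,10} pending:{3,9} returned:{1,4,5,6,8}
Ordered by (a.id, b.id); first 4.

1 | 4 ; 3 | 9 ; 5 | 6 ; 5 | 8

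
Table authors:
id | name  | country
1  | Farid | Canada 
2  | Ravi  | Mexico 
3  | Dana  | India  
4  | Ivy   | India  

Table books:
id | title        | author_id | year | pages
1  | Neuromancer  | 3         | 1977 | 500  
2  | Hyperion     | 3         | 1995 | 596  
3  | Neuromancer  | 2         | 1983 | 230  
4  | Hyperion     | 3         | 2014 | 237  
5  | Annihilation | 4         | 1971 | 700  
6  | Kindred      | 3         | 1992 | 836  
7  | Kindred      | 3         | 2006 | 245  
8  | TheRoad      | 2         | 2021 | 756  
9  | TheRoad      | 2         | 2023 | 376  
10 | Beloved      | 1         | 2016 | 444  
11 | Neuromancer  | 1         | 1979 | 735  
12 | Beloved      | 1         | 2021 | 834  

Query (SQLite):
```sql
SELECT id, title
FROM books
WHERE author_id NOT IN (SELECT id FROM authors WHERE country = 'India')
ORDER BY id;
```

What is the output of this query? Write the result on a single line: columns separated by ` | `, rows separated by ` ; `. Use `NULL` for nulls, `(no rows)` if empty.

Inner query: authors.id where country = 'India'.
Outer: keep books rows whose author_id is not in that set.
Inner query → {3, 4}

3 | Neuromancer ; 8 | TheRoad ; 9 | TheRoad ; 10 | Beloved ; 11 | Neuromancer ; 12 | Beloved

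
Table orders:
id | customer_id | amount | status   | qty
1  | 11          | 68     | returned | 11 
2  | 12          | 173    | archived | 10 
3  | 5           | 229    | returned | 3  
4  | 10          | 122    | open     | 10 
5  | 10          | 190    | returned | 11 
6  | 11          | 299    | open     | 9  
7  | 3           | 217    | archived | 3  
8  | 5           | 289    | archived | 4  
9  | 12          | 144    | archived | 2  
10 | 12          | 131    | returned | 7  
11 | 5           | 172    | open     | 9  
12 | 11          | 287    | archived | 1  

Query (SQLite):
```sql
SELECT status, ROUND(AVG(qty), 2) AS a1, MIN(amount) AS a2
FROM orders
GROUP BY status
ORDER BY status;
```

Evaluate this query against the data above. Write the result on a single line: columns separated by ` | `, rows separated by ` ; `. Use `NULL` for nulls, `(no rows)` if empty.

Group orders by status.
Per group compute: ROUND(AVG(qty), 2), MIN(amount).
  archived: ids {2, 7, 8, 9, 12} → ROUND(AVG(qty), 2)=4, MIN(amount)=144
  open: ids {4, 6, 11} → ROUND(AVG(qty), 2)=9.33, MIN(amount)=122
  returned: ids {1, 3, 5, 10} → ROUND(AVG(qty), 2)=8, MIN(amount)=68

archived | 4 | 144 ; open | 9.33 | 122 ; returned | 8 | 68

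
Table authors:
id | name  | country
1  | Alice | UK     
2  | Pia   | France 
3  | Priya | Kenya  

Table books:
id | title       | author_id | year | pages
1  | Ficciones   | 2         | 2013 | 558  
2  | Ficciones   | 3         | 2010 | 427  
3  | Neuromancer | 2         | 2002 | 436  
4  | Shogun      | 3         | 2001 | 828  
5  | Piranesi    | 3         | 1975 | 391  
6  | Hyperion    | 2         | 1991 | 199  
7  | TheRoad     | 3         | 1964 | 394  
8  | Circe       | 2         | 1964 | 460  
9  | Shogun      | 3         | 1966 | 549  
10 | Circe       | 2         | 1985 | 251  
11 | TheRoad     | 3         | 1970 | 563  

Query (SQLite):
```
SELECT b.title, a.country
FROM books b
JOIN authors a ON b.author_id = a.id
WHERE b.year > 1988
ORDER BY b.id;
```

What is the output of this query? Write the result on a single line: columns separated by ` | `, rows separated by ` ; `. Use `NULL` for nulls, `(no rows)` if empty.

Each books row matches the authors row where author_id = authors.id.
Then keep rows with b.year > 1988.

Ficciones | France ; Ficciones | Kenya ; Neuromancer | France ; Shogun | Kenya ; Hyperion | France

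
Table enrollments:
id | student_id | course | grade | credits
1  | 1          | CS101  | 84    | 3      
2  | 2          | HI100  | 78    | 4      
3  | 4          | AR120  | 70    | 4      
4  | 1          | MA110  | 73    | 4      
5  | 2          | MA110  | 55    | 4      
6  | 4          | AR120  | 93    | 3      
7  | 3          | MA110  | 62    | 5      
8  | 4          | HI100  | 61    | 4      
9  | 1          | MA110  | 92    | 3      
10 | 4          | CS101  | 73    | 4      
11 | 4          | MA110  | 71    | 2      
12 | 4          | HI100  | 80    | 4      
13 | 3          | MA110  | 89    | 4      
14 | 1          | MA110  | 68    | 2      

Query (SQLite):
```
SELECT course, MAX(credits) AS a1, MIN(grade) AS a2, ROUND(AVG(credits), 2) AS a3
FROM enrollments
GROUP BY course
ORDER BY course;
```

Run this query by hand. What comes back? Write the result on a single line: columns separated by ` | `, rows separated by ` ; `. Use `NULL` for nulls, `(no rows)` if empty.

AR120 | 4 | 70 | 3.5 ; CS101 | 4 | 73 | 3.5 ; HI100 | 4 | 61 | 4 ; MA110 | 5 | 55 | 3.43

Group enrollments by course.
Per group compute: MAX(credits), MIN(grade), ROUND(AVG(credits), 2).
  AR120: ids {3, 6} → MAX(credits)=4, MIN(grade)=70, ROUND(AVG(credits), 2)=3.5
  CS101: ids {1, 10} → MAX(credits)=4, MIN(grade)=73, ROUND(AVG(credits), 2)=3.5
  HI100: ids {2, 8, 12} → MAX(credits)=4, MIN(grade)=61, ROUND(AVG(credits), 2)=4
  MA110: ids {4, 5, 7, 9, 11, 13, 14} → MAX(credits)=5, MIN(grade)=55, ROUND(AVG(credits), 2)=3.43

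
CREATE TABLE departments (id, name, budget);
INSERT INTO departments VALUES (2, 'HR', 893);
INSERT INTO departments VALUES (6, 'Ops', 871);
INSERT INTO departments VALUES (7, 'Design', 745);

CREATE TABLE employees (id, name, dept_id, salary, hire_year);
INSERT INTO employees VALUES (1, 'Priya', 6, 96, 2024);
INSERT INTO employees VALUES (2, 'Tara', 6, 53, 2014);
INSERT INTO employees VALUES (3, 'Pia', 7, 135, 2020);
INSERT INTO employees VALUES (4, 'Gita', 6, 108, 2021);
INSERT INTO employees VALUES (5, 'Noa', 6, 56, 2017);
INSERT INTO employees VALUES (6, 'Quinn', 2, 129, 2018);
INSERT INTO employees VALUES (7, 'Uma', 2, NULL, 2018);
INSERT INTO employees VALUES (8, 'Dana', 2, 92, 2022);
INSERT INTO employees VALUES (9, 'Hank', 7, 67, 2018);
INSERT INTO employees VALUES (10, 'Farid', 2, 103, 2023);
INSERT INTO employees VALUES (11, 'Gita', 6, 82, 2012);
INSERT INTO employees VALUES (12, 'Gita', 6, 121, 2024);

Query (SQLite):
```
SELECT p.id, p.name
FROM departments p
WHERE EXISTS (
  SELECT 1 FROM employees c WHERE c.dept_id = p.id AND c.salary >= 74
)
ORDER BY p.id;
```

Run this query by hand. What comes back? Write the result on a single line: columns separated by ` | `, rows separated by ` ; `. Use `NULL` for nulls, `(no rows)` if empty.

2 | HR ; 6 | Ops ; 7 | Design

For each departments row, check whether any employees with matching dept_id has salary >= 74.
Keep rows where that is true.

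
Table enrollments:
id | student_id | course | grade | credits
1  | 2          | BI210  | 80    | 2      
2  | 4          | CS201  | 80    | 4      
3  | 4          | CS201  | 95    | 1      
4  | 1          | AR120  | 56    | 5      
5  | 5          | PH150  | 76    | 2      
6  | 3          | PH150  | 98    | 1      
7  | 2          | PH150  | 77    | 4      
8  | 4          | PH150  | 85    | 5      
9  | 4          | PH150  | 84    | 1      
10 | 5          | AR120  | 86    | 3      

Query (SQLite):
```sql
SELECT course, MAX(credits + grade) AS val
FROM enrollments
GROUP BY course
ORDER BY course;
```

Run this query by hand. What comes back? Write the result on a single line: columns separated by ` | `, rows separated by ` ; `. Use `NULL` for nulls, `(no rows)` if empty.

AR120 | 89 ; BI210 | 82 ; CS201 | 96 ; PH150 | 99

For each row compute credits + grade.
Group by course; take MAX of the expression per group.
  AR120: ids {4, 10} → MAX(credits + grade)=89
  BI210: ids {1} → MAX(credits + grade)=82
  CS201: ids {2, 3} → MAX(credits + grade)=96
  PH150: ids {5, 6, 7, 8, 9} → MAX(credits + grade)=99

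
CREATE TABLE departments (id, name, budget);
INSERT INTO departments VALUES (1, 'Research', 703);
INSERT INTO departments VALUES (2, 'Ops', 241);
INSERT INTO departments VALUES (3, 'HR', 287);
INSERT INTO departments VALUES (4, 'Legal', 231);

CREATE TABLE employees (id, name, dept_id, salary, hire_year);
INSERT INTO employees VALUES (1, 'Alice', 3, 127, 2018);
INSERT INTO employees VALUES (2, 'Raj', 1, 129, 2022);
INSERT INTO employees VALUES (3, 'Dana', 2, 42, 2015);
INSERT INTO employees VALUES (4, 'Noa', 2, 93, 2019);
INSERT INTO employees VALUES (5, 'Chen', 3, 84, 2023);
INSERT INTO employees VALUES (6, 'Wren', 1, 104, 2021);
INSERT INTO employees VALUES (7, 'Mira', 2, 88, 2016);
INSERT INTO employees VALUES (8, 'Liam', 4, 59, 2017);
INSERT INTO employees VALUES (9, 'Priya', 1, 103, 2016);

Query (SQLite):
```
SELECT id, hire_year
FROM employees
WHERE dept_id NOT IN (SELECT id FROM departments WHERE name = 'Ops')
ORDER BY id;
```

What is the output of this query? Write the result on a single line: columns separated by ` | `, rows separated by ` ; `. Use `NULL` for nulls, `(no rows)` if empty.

1 | 2018 ; 2 | 2022 ; 5 | 2023 ; 6 | 2021 ; 8 | 2017 ; 9 | 2016

Inner query: departments.id where name = 'Ops'.
Outer: keep employees rows whose dept_id is not in that set.
Inner query → {2}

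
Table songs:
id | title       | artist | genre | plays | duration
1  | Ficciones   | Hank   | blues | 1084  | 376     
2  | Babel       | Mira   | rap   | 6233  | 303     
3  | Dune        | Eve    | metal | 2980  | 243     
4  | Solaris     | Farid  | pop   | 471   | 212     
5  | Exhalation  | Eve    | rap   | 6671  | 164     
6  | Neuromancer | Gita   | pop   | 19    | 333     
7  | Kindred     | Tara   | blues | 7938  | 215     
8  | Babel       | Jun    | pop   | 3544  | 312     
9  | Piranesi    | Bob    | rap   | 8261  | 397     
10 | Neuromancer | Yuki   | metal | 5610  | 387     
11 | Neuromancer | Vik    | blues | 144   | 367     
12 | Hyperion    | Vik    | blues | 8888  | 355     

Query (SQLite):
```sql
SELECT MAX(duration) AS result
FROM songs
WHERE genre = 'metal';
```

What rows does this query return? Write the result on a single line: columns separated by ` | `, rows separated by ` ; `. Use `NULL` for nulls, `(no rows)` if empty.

387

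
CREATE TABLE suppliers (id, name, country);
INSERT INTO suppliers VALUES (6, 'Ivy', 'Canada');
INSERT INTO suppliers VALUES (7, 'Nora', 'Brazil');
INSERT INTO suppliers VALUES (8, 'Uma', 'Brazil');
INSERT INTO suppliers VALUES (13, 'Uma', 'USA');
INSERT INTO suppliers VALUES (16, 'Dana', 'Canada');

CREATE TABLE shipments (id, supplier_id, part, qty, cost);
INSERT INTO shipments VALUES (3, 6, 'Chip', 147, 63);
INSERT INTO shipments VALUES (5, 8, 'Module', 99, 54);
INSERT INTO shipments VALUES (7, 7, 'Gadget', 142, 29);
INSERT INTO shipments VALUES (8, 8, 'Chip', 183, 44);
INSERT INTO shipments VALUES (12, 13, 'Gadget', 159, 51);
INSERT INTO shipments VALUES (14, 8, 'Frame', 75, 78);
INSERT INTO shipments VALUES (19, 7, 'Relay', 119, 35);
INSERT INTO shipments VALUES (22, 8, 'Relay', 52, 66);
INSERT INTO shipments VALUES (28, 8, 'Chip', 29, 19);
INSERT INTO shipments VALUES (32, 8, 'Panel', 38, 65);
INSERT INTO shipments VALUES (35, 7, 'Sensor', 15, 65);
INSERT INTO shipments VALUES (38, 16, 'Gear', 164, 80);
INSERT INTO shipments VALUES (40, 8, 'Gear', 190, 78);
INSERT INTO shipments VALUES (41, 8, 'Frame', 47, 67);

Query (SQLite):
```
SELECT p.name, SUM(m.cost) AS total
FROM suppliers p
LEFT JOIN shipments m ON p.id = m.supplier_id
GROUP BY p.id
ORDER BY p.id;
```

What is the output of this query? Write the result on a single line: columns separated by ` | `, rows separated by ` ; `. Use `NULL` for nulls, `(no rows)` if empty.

Ivy | 63 ; Nora | 129 ; Uma | 471 ; Uma | 51 ; Dana | 80

LEFT JOIN keeps every suppliers row; unmatched ones get NULL for shipments columns.
Group by suppliers.id and compute SUM(m.cost). SUM over an all-NULL group is NULL.
  6: ids {3} → SUM(m.cost)=63
  7: ids {7, 19, 35} → SUM(m.cost)=129
  8: ids {5, 8, 14, 22, 28, 32, 40, 41} → SUM(m.cost)=471
  13: ids {12} → SUM(m.cost)=51
  16: ids {38} → SUM(m.cost)=80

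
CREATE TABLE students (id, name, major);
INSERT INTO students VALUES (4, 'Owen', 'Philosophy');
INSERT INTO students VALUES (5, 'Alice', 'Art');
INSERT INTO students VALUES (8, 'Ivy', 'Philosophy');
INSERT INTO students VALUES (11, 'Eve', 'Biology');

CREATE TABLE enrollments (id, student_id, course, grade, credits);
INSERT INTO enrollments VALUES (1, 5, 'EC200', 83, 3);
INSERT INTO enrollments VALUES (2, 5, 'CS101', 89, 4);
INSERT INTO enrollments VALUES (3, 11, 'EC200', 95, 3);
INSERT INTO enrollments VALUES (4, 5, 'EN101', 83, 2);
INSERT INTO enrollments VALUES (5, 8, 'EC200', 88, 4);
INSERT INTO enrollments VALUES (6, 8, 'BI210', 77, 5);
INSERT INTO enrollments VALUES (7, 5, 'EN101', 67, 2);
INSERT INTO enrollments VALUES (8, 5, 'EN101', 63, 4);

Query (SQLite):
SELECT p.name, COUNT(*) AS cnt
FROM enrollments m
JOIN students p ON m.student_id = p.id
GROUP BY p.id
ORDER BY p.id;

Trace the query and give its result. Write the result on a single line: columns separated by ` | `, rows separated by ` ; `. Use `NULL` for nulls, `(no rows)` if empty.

Alice | 5 ; Ivy | 2 ; Eve | 1

Join each enrollments row to its students via student_id.
Group joined rows by students.id; compute COUNT(*) per group.
  5: ids {1, 2, 4, 7, 8} → COUNT(*)=5
  8: ids {5, 6} → COUNT(*)=2
  11: ids {3} → COUNT(*)=1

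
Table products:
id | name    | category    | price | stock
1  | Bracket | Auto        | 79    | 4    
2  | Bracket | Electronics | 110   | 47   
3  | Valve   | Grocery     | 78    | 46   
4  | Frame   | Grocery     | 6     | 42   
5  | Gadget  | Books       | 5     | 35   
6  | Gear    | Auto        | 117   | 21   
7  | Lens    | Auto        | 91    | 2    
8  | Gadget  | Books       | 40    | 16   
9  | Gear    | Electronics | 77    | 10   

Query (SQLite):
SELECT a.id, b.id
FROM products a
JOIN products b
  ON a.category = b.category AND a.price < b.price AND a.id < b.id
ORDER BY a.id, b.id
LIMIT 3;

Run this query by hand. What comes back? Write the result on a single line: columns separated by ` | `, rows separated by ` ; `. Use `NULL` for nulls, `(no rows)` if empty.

1 | 6 ; 1 | 7 ; 5 | 8

Pairs (a,b) with same category, a.price < b.price, a.id < b.id.
category groups: Auto:{1,6,7} Books:{5,8} Electronics:{2,9} Grocery:{3,4}
Ordered by (a.id, b.id); first 3.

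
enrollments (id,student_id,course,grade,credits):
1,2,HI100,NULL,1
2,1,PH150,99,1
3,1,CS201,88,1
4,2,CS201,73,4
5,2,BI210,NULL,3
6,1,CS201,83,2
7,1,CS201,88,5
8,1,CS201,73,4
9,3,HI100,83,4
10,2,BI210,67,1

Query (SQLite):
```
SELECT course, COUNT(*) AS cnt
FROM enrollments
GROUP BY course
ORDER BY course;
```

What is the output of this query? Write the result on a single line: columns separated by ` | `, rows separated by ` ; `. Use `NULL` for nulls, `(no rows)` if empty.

Partition enrollments by course; compute COUNT(*) within each group.
  BI210: ids {5, 10} → COUNT(*)=2
  CS201: ids {3, 4, 6, 7, 8} → COUNT(*)=5
  HI100: ids {1, 9} → COUNT(*)=2
  PH150: ids {2} → COUNT(*)=1

BI210 | 2 ; CS201 | 5 ; HI100 | 2 ; PH150 | 1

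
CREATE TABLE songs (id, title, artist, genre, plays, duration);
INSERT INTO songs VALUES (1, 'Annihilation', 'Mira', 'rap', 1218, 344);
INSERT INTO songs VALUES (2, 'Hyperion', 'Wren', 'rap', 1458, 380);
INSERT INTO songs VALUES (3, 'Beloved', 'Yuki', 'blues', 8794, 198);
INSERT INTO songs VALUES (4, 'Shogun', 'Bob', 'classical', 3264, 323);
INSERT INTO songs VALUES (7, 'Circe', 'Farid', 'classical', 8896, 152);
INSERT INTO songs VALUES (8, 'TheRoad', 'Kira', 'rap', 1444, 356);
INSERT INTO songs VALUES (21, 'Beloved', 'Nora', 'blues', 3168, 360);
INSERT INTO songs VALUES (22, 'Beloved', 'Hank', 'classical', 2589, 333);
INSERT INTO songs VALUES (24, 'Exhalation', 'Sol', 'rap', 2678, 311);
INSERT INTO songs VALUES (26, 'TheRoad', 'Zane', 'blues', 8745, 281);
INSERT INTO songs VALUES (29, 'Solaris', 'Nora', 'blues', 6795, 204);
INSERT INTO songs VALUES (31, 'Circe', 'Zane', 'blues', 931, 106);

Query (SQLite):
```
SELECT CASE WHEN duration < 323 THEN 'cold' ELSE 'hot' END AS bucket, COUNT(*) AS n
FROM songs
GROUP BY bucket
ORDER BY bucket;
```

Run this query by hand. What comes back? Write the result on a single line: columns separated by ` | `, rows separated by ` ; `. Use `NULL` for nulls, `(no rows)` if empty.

cold | 6 ; hot | 6

Bucket rows by duration < 323 → 'cold' else 'hot'; count each bucket.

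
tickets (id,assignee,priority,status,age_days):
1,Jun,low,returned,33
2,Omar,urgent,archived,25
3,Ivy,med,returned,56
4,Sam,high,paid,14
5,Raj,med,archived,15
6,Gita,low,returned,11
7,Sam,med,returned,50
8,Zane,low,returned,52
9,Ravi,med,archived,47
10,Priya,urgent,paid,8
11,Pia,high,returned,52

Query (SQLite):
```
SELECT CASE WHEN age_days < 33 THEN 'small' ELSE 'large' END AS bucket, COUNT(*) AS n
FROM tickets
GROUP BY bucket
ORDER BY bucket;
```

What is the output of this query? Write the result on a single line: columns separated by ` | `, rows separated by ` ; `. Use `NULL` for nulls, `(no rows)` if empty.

large | 6 ; small | 5

Bucket rows by age_days < 33 → 'small' else 'large'; count each bucket.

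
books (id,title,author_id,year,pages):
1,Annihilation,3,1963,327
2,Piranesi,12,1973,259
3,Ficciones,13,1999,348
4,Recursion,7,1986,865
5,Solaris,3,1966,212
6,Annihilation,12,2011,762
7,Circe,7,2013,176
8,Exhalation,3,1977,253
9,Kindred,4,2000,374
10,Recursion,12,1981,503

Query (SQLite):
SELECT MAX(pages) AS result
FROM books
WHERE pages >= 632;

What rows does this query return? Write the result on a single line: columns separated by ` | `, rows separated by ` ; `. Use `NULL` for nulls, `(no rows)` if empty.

Rows where pages >= 632 → pages values: [865, 762].
MAX of non-NULL values = 865.

865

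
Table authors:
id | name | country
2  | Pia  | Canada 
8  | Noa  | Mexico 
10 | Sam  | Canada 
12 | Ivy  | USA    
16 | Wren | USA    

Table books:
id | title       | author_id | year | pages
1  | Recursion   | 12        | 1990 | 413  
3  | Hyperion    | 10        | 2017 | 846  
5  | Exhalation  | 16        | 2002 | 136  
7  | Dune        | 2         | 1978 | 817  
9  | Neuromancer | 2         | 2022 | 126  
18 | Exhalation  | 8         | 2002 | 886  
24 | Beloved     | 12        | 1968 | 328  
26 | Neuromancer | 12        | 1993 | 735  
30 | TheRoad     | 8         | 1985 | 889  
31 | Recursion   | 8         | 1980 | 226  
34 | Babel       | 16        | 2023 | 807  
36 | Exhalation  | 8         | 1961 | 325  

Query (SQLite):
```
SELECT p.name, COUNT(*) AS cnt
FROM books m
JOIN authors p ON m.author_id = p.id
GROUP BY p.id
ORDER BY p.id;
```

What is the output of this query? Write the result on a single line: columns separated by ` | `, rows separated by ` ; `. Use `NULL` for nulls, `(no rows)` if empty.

Pia | 2 ; Noa | 4 ; Sam | 1 ; Ivy | 3 ; Wren | 2

Join each books row to its authors via author_id.
Group joined rows by authors.id; compute COUNT(*) per group.
  2: ids {7, 9} → COUNT(*)=2
  8: ids {18, 30, 31, 36} → COUNT(*)=4
  10: ids {3} → COUNT(*)=1
  12: ids {1, 24, 26} → COUNT(*)=3
  16: ids {5, 34} → COUNT(*)=2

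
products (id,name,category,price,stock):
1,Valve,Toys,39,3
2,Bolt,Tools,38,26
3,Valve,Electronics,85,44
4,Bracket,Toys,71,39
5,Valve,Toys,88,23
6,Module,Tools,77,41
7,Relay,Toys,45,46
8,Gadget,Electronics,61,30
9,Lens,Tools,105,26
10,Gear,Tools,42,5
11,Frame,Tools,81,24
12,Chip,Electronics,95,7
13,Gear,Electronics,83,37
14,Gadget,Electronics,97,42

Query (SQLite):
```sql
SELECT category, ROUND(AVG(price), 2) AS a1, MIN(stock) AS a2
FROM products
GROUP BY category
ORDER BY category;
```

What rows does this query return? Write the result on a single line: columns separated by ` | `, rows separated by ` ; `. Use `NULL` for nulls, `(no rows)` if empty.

Electronics | 84.2 | 7 ; Tools | 68.6 | 5 ; Toys | 60.75 | 3

Group products by category.
Per group compute: ROUND(AVG(price), 2), MIN(stock).
  Electronics: ids {3, 8, 12, 13, 14} → ROUND(AVG(price), 2)=84.2, MIN(stock)=7
  Tools: ids {2, 6, 9, 10, 11} → ROUND(AVG(price), 2)=68.6, MIN(stock)=5
  Toys: ids {1, 4, 5, 7} → ROUND(AVG(price), 2)=60.75, MIN(stock)=3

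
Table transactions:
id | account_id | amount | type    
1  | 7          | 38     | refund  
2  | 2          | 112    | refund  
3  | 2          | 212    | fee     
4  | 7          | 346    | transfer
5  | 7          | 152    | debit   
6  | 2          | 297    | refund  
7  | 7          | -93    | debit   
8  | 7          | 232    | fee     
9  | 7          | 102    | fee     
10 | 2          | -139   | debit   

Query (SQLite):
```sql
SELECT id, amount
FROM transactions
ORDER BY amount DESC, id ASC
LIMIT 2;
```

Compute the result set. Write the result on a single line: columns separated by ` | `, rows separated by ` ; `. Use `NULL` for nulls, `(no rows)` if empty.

Sort by amount desc, tiebreak id asc: (346, id=4), (297, id=6), (232, id=8), (212, id=3), (152, id=5) …. Take first 2.

4 | 346 ; 6 | 297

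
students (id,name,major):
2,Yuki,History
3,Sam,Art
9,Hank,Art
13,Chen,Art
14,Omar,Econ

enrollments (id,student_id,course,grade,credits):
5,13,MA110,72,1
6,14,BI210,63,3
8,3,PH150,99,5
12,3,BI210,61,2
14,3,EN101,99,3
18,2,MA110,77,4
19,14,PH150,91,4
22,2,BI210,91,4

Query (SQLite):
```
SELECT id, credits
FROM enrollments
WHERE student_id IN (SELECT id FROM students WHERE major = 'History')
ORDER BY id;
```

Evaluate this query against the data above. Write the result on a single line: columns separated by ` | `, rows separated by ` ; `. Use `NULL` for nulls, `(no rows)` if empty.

18 | 4 ; 22 | 4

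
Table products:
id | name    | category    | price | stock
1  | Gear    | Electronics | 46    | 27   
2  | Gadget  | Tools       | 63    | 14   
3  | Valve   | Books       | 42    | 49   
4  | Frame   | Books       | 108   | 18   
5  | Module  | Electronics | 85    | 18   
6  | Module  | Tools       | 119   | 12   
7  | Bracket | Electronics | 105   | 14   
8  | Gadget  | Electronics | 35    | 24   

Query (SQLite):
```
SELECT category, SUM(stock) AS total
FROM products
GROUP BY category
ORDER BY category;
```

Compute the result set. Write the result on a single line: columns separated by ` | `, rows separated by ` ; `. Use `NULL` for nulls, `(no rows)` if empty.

Partition products by category; compute SUM(stock) within each group.
  Books: ids {3, 4} → SUM(stock)=67
  Electronics: ids {1, 5, 7, 8} → SUM(stock)=83
  Tools: ids {2, 6} → SUM(stock)=26

Books | 67 ; Electronics | 83 ; Tools | 26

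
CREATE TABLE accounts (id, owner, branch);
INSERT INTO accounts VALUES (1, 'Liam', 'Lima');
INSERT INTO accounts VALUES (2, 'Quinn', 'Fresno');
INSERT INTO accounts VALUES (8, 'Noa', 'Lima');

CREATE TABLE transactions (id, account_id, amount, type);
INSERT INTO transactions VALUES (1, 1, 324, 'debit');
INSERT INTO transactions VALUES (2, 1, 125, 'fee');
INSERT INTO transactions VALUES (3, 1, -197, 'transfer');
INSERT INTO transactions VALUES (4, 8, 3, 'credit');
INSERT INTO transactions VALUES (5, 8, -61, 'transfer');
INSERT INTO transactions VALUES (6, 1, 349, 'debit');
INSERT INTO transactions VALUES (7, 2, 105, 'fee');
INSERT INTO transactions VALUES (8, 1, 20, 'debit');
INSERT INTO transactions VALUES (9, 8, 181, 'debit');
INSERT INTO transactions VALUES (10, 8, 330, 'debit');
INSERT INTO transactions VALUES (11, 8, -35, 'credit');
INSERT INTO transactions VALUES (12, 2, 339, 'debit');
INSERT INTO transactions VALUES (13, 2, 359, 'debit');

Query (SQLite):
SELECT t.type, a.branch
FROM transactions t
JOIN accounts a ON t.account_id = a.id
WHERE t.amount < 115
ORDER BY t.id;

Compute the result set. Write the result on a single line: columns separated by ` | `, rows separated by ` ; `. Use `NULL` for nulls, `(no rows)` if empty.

transfer | Lima ; credit | Lima ; transfer | Lima ; fee | Fresno ; debit | Lima ; credit | Lima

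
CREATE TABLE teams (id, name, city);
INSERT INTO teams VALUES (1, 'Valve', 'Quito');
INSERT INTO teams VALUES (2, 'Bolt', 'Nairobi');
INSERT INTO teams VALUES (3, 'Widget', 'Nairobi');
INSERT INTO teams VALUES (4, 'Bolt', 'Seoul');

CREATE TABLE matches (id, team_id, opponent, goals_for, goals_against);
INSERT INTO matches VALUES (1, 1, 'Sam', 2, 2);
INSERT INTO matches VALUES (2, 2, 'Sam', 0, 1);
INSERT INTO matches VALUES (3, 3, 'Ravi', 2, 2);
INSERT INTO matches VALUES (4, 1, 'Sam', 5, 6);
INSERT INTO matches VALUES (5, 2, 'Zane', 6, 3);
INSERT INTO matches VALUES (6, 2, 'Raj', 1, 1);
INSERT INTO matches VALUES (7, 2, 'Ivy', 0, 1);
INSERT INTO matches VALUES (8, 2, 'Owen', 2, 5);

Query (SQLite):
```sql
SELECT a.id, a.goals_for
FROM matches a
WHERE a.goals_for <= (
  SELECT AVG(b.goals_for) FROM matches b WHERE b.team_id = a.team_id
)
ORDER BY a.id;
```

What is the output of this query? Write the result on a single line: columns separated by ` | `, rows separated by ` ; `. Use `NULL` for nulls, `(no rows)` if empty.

For each matches row a, compute AVG(goals_for) over rows sharing a.team_id.
Keep row a if a.goals_for <= that per-group AVG.
  team_id=1: AVG(goals_for) = 3.5
  team_id=2: AVG(goals_for) = 1.8
  team_id=3: AVG(goals_for) = 2.0

1 | 2 ; 2 | 0 ; 3 | 2 ; 6 | 1 ; 7 | 0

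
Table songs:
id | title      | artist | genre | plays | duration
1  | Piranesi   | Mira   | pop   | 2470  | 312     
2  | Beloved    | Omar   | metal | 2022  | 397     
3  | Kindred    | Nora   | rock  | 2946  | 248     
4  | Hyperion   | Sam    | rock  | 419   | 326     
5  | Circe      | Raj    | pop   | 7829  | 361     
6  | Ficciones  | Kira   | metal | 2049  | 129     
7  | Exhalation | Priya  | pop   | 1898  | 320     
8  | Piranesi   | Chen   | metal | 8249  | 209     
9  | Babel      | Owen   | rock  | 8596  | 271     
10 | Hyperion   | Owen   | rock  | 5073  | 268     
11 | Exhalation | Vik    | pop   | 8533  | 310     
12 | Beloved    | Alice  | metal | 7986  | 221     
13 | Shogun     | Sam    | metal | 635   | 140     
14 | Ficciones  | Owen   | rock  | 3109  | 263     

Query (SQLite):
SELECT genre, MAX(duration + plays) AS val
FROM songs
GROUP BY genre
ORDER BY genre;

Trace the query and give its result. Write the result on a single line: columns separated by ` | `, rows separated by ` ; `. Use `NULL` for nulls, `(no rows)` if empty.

metal | 8458 ; pop | 8843 ; rock | 8867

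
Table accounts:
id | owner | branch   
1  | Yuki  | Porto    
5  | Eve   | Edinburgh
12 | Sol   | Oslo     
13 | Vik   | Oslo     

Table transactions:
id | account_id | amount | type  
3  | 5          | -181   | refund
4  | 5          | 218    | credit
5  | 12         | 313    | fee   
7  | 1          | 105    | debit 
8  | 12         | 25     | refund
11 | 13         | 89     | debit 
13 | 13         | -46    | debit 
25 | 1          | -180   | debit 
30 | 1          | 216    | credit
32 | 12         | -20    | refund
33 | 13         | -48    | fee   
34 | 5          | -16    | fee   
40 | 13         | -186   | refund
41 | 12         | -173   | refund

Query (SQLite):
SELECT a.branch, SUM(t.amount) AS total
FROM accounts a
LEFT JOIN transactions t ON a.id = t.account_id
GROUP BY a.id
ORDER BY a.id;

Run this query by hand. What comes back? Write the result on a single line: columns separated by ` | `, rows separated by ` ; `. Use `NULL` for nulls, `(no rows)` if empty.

LEFT JOIN keeps every accounts row; unmatched ones get NULL for transactions columns.
Group by accounts.id and compute SUM(t.amount). SUM over an all-NULL group is NULL.
  1: ids {7, 25, 30} → SUM(t.amount)=141
  5: ids {3, 4, 34} → SUM(t.amount)=21
  12: ids {5, 8, 32, 41} → SUM(t.amount)=145
  13: ids {11, 13, 33, 40} → SUM(t.amount)=-191

Porto | 141 ; Edinburgh | 21 ; Oslo | 145 ; Oslo | -191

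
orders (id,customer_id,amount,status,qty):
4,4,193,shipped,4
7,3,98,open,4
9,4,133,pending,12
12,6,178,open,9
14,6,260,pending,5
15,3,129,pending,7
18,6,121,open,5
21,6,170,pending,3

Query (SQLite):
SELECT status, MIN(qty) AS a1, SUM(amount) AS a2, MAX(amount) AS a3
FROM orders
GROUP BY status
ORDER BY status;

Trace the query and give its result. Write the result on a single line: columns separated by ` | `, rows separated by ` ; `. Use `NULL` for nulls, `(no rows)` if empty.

open | 4 | 397 | 178 ; pending | 3 | 692 | 260 ; shipped | 4 | 193 | 193

Group orders by status.
Per group compute: MIN(qty), SUM(amount), MAX(amount).
  open: ids {7, 12, 18} → MIN(qty)=4, SUM(amount)=397, MAX(amount)=178
  pending: ids {9, 14, 15, 21} → MIN(qty)=3, SUM(amount)=692, MAX(amount)=260
  shipped: ids {4} → MIN(qty)=4, SUM(amount)=193, MAX(amount)=193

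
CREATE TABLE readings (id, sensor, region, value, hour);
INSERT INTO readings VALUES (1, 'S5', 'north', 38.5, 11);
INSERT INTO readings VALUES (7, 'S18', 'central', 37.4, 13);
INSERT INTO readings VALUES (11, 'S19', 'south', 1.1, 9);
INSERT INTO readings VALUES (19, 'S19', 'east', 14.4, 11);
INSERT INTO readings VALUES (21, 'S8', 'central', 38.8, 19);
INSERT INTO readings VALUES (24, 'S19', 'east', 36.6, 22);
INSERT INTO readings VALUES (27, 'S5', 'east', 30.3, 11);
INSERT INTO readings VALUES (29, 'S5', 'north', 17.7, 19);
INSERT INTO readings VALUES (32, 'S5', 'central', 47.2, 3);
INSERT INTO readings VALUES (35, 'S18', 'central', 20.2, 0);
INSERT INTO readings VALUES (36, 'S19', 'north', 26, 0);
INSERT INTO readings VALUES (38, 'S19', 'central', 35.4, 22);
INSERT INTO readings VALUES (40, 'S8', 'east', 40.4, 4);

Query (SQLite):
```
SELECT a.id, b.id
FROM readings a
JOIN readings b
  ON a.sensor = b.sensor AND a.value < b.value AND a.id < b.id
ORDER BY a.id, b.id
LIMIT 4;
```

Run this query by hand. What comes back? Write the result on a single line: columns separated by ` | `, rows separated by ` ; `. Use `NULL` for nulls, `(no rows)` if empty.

1 | 32 ; 11 | 19 ; 11 | 24 ; 11 | 36

Pairs (a,b) with same sensor, a.value < b.value, a.id < b.id.
sensor groups: S18:{7,35} S19:{11,19,24,36,38} S5:{1,27,29,32} S8:{21,40}
Ordered by (a.id, b.id); first 4.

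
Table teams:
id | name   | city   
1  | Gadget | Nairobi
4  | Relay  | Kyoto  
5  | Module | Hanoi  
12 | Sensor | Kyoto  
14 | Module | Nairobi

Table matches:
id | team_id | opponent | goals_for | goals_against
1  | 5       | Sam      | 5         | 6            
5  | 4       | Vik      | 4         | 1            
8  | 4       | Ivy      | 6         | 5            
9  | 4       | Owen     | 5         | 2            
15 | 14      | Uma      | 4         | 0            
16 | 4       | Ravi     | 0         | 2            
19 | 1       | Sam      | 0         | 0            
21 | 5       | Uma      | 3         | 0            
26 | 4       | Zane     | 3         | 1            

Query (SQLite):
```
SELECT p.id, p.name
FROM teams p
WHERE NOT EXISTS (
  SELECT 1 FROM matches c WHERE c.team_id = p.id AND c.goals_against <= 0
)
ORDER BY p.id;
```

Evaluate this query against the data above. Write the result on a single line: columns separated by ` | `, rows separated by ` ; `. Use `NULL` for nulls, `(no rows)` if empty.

4 | Relay ; 12 | Sensor

For each teams row, check whether any matches with matching team_id has goals_against <= 0.
Keep rows where that is false.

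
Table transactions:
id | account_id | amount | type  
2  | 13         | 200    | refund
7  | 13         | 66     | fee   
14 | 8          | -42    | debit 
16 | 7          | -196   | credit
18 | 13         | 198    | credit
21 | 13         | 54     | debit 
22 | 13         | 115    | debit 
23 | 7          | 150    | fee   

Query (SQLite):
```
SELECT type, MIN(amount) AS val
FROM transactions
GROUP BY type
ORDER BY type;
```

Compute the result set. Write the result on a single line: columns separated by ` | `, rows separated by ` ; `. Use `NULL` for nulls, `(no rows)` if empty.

Partition transactions by type; compute MIN(amount) within each group.
  credit: ids {16, 18} → MIN(amount)=-196
  debit: ids {14, 21, 22} → MIN(amount)=-42
  fee: ids {7, 23} → MIN(amount)=66
  refund: ids {2} → MIN(amount)=200

credit | -196 ; debit | -42 ; fee | 66 ; refund | 200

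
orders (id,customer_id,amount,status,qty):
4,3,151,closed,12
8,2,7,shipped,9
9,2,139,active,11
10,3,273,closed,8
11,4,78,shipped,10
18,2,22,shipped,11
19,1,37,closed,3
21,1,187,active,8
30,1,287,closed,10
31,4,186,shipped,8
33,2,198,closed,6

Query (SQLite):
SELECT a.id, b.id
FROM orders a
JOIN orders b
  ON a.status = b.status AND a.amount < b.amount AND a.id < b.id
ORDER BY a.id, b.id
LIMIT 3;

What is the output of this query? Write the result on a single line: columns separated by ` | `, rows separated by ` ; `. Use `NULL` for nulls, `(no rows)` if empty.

Pairs (a,b) with same status, a.amount < b.amount, a.id < b.id.
status groups: active:{9,21} closed:{4,10,19,30,33} shipped:{8,11,18,31}
Ordered by (a.id, b.id); first 3.

4 | 10 ; 4 | 30 ; 4 | 33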